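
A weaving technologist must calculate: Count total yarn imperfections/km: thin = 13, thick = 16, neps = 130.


Formula: Total = thin places + thick places + neps
Total = 13 + 16 + 130
Total = 159 imperfections/km

159 imperfections/km


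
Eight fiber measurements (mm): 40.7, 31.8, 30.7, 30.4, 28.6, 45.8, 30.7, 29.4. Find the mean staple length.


Formula: Mean = sum of lengths / count
Sum = 40.7 + 31.8 + 30.7 + 30.4 + 28.6 + 45.8 + 30.7 + 29.4
Sum = 268.1 mm
Mean = 268.1 / 8 = 33.51 mm

33.51 mm


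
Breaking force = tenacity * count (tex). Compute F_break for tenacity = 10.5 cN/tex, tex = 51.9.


Formula: Breaking force = Tenacity * Linear density
F = 10.5 cN/tex * 51.9 tex
F = 544.95 cN

544.95 cN


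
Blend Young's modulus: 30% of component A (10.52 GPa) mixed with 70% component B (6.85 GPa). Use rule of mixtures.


Formula: Blend property = (fraction_A * property_A) + (fraction_B * property_B)
Step 1: Contribution A = 30/100 * 10.52 GPa = 3.156 GPa
Step 2: Contribution B = 70/100 * 6.85 GPa = 4.795 GPa
Step 3: Blend Young's modulus = 3.156 + 4.795 = 7.951 GPa

7.951 GPa


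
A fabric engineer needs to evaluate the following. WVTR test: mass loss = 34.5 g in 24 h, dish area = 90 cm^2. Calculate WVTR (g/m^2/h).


Formula: WVTR = mass_loss / (area * time)
Step 1: Convert area: 90 cm^2 = 0.009 m^2
Step 2: WVTR = 34.5 g / (0.009 m^2 * 24 h)
Step 3: WVTR = 34.5 / 0.216 = 159.7 g/m^2/h

159.7 g/m^2/h


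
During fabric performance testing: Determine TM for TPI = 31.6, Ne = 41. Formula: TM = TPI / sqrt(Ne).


Formula: TM = TPI / sqrt(Ne)
Step 1: sqrt(Ne) = sqrt(41) = 6.4031
Step 2: TM = 31.6 / 6.4031 = 4.94

4.94 TM


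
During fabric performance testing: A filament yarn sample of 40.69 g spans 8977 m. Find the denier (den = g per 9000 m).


Formula: den = (mass_g / length_m) * 9000
Substituting: den = (40.69 / 8977) * 9000
Intermediate: 40.69 / 8977 = 0.00453269 g/m
den = 0.00453269 * 9000 = 40.8 denier

40.8 denier


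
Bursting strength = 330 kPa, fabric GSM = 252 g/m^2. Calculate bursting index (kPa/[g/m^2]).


Formula: Bursting Index = Bursting Strength / Fabric GSM
BI = 330 kPa / 252 g/m^2
BI = 1.310 kPa/(g/m^2)

1.310 kPa/(g/m^2)


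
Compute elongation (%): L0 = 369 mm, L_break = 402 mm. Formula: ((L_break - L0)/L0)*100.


Formula: Elongation (%) = ((L_break - L0) / L0) * 100
Step 1: Extension = 402 - 369 = 33 mm
Step 2: Elongation = (33 / 369) * 100
Step 3: Elongation = 0.089431 * 100 = 8.9431% ≈ 8.9%

8.9%


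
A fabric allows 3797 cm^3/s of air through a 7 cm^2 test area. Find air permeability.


Formula: Air Permeability = Airflow / Test Area
AP = 3797 cm^3/s / 7 cm^2
AP = 542.4 cm^3/s/cm^2

542.4 cm^3/s/cm^2


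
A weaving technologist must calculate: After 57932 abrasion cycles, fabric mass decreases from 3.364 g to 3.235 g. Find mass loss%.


Formula: Mass loss% = ((m_before - m_after) / m_before) * 100
Step 1: Mass loss = 3.364 - 3.235 = 0.129 g
Step 2: Ratio = 0.129 / 3.364 = 0.0383472
Step 3: Mass loss% = 0.0383472 * 100 = 3.83472% ≈ 3.83%

3.83%


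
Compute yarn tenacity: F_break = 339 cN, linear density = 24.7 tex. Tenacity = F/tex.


Formula: Tenacity = Breaking force / Linear density
Tenacity = 339 cN / 24.7 tex
Tenacity = 13.72 cN/tex

13.72 cN/tex


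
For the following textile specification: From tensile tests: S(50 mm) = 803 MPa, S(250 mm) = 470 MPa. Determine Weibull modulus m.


Formula: m = ln(L1/L2) / ln(S2/S1)
Step 1: ln(L1/L2) = ln(50/250) = -1.60944
Step 2: S2/S1 = 470/803 = 0.58531
Step 3: ln(S2/S1) = ln(0.58531) = -0.53561
Step 4: m = -1.60944 / -0.53561 = 3.00

3.00 (Weibull m)


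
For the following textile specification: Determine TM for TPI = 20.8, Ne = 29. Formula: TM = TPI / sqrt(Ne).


Formula: TM = TPI / sqrt(Ne)
Step 1: sqrt(Ne) = sqrt(29) = 5.3852
Step 2: TM = 20.8 / 5.3852 = 3.86

3.86 TM


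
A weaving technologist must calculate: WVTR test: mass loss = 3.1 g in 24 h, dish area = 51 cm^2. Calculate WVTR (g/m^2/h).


Formula: WVTR = mass_loss / (area * time)
Step 1: Convert area: 51 cm^2 = 0.0051 m^2
Step 2: WVTR = 3.1 g / (0.0051 m^2 * 24 h)
Step 3: WVTR = 3.1 / 0.1224 = 25.3 g/m^2/h

25.3 g/m^2/h


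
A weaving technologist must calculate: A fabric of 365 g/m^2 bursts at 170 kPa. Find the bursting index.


Formula: Bursting Index = Bursting Strength / Fabric GSM
BI = 170 kPa / 365 g/m^2
BI = 0.466 kPa/(g/m^2)

0.466 kPa/(g/m^2)


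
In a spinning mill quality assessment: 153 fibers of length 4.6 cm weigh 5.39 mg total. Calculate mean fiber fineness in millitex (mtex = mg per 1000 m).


Formula: fineness (mtex) = mass (mg) / total length (km) = (mass_mg / total_length_m) * 1000
Step 1: Convert fiber length: 4.6 cm = 0.046 m
Step 2: Total fiber length = 153 * 0.046 = 7.038 m
Step 3: Linear density = 5.39 mg / 7.038 m = 0.7658 mg/m
Step 4: fineness = 0.7658 * 1000 = 765.8 mtex

765.8 mtex


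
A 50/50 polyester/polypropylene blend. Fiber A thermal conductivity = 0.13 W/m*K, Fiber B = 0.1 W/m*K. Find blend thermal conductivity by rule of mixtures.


Formula: Blend property = (fraction_A * property_A) + (fraction_B * property_B)
Step 1: Contribution A = 50/100 * 0.13 W/m*K = 0.065 W/m*K
Step 2: Contribution B = 50/100 * 0.1 W/m*K = 0.05 W/m*K
Step 3: Blend thermal conductivity = 0.065 + 0.05 = 0.115 W/m*K

0.115 W/m*K


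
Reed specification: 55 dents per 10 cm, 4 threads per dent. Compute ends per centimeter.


Formula: EPC = (dents per 10 cm * ends per dent) / 10
Step 1: Total ends per 10 cm = 55 * 4 = 220
Step 2: EPC = 220 / 10 = 22.0 ends/cm

22.0 ends/cm


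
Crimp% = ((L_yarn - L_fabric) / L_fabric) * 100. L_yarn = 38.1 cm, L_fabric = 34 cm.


Formula: Crimp% = ((L_yarn - L_fabric) / L_fabric) * 100
Step 1: Extension = 38.1 - 34 = 4.1 cm
Step 2: Crimp% = (4.1 / 34) * 100
Step 3: Crimp% = 0.120588 * 100 = 12.0588% ≈ 12.1%

12.1%


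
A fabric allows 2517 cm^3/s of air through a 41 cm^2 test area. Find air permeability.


Formula: Air Permeability = Airflow / Test Area
AP = 2517 cm^3/s / 41 cm^2
AP = 61.4 cm^3/s/cm^2

61.4 cm^3/s/cm^2


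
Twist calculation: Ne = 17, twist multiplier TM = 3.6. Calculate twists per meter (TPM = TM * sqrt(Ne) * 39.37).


Formula: TPM = TM * sqrt(Ne) * 39.37
Step 1: sqrt(Ne) = sqrt(17) = 4.1231
Step 2: TM * sqrt(Ne) = 3.6 * 4.1231 = 14.8432
Step 3: TPM = 14.8432 * 39.37 = 584 twists/m

584 twists/m


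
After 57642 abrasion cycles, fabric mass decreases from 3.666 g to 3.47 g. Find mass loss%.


Formula: Mass loss% = ((m_before - m_after) / m_before) * 100
Step 1: Mass loss = 3.666 - 3.47 = 0.196 g
Step 2: Ratio = 0.196 / 3.666 = 0.0534643
Step 3: Mass loss% = 0.0534643 * 100 = 5.34643% ≈ 5.35%

5.35%


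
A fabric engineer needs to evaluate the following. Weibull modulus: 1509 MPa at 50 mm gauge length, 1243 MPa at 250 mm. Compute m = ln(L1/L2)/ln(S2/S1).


Formula: m = ln(L1/L2) / ln(S2/S1)
Step 1: ln(L1/L2) = ln(50/250) = -1.60944
Step 2: S2/S1 = 1243/1509 = 0.82372
Step 3: ln(S2/S1) = ln(0.82372) = -0.19392
Step 4: m = -1.60944 / -0.19392 = 8.30

8.30 (Weibull m)


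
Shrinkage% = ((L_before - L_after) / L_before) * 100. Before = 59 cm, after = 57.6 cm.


Formula: Shrinkage% = ((L_before - L_after) / L_before) * 100
Step 1: Shrinkage = 59 - 57.6 = 1.4 cm
Step 2: Shrinkage% = (1.4 / 59) * 100
Step 3: Shrinkage% = 0.023729 * 100 = 2.3729% ≈ 2.4%

2.4%


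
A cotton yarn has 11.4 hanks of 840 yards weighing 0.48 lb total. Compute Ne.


Formula: Ne = hanks / mass_lb
Substituting: Ne = 11.4 / 0.48
Ne = 23.8

23.8 Ne


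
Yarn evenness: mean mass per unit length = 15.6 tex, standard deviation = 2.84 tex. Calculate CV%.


Formula: CV% = (standard deviation / mean) * 100
Step 1: Ratio = 2.84 / 15.6 = 0.182051
Step 2: CV% = 0.182051 * 100 = 18.2051% ≈ 18.2%

18.2%


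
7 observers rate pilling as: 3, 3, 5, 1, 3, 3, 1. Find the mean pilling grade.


Formula: Mean = sum / count
Sum = 3 + 3 + 5 + 1 + 3 + 3 + 1 = 19
Mean = 19 / 7 = 2.7

2.7


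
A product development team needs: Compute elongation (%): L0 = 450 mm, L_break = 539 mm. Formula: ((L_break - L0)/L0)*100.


Formula: Elongation (%) = ((L_break - L0) / L0) * 100
Step 1: Extension = 539 - 450 = 89 mm
Step 2: Elongation = (89 / 450) * 100
Step 3: Elongation = 0.197778 * 100 = 19.7778% ≈ 19.8%

19.8%


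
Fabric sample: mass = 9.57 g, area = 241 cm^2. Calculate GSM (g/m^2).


Formula: GSM = mass_g / area_m2
Step 1: Convert area: 241 cm^2 = 241 / 10000 = 0.0241 m^2
Step 2: GSM = 9.57 g / 0.0241 m^2 = 397.1 g/m^2

397.1 g/m^2


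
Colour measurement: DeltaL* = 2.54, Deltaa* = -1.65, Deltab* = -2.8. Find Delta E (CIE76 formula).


Formula: Delta E = sqrt(dL*^2 + da*^2 + db*^2)
Step 1: dL*^2 = 2.54^2 = 6.4516
Step 2: da*^2 = (-1.65)^2 = 2.7225
Step 3: db*^2 = (-2.8)^2 = 7.84
Step 4: Sum = 6.4516 + 2.7225 + 7.84 = 17.0141
Step 5: Delta E = sqrt(17.0141) = 4.12

4.12 Delta E


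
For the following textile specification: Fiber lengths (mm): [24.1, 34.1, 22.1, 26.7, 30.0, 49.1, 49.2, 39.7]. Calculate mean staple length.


Formula: Mean = sum of lengths / count
Sum = 24.1 + 34.1 + 22.1 + 26.7 + 30.0 + 49.1 + 49.2 + 39.7
Sum = 275.0 mm
Mean = 275.0 / 8 = 34.38 mm

34.38 mm


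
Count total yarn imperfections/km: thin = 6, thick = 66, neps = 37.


Formula: Total = thin places + thick places + neps
Total = 6 + 66 + 37
Total = 109 imperfections/km

109 imperfections/km


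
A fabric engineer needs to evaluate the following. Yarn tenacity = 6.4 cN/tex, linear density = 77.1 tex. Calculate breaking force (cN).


Formula: Breaking force = Tenacity * Linear density
F = 6.4 cN/tex * 77.1 tex
F = 493.44 cN

493.44 cN


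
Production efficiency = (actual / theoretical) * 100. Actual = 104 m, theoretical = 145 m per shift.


Formula: Efficiency% = (Actual output / Theoretical output) * 100
Efficiency% = (104 / 145) * 100
Efficiency% = 0.717241 * 100 = 71.7241% ≈ 71.7%

71.7%


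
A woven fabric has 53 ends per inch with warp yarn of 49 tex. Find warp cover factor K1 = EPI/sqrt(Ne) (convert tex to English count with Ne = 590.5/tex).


Formula: K1 = EPI / sqrt(Ne), with Ne = 590.5 / tex_warp
Step 1: Ne = 590.5 / 49 = 12.051
Step 2: sqrt(Ne) = sqrt(12.051) = 3.4715
Step 3: K1 = 53 / 3.4715 = 15.3

15.3


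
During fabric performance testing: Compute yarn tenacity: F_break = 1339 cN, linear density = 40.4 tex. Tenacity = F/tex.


Formula: Tenacity = Breaking force / Linear density
Tenacity = 1339 cN / 40.4 tex
Tenacity = 33.14 cN/tex

33.14 cN/tex


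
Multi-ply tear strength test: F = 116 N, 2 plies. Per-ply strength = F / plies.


Formula: Per-ply strength = Total force / Number of plies
Per-ply = 116 N / 2
Per-ply = 58 N

58 N


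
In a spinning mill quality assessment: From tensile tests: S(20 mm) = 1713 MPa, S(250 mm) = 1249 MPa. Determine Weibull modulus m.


Formula: m = ln(L1/L2) / ln(S2/S1)
Step 1: ln(L1/L2) = ln(20/250) = -2.52573
Step 2: S2/S1 = 1249/1713 = 0.72913
Step 3: ln(S2/S1) = ln(0.72913) = -0.31590
Step 4: m = -2.52573 / -0.31590 = 8.00

8.00 (Weibull m)


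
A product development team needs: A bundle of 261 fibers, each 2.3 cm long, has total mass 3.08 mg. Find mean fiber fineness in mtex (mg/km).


Formula: fineness (mtex) = mass (mg) / total length (km) = (mass_mg / total_length_m) * 1000
Step 1: Convert fiber length: 2.3 cm = 0.023 m
Step 2: Total fiber length = 261 * 0.023 = 6.003 m
Step 3: Linear density = 3.08 mg / 6.003 m = 0.5131 mg/m
Step 4: fineness = 0.5131 * 1000 = 513.1 mtex

513.1 mtex


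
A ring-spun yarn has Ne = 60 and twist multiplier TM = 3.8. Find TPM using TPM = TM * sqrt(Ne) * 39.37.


Formula: TPM = TM * sqrt(Ne) * 39.37
Step 1: sqrt(Ne) = sqrt(60) = 7.746
Step 2: TM * sqrt(Ne) = 3.8 * 7.746 = 29.4348
Step 3: TPM = 29.4348 * 39.37 = 1159 twists/m

1159 twists/m


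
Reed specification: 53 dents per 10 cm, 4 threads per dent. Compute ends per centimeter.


Formula: EPC = (dents per 10 cm * ends per dent) / 10
Step 1: Total ends per 10 cm = 53 * 4 = 212
Step 2: EPC = 212 / 10 = 21.2 ends/cm

21.2 ends/cm


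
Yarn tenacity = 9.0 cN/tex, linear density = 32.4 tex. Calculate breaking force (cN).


Formula: Breaking force = Tenacity * Linear density
F = 9.0 cN/tex * 32.4 tex
F = 291.60 cN

291.60 cN


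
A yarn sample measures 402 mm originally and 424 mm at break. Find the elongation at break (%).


Formula: Elongation (%) = ((L_break - L0) / L0) * 100
Step 1: Extension = 424 - 402 = 22 mm
Step 2: Elongation = (22 / 402) * 100
Step 3: Elongation = 0.054726 * 100 = 5.4726% ≈ 5.5%

5.5%


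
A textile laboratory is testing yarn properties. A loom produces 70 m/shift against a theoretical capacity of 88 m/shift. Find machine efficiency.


Formula: Efficiency% = (Actual output / Theoretical output) * 100
Efficiency% = (70 / 88) * 100
Efficiency% = 0.795455 * 100 = 79.5455% ≈ 79.5%

79.5%


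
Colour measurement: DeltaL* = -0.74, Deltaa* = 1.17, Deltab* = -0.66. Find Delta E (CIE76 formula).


Formula: Delta E = sqrt(dL*^2 + da*^2 + db*^2)
Step 1: dL*^2 = (-0.74)^2 = 0.5476
Step 2: da*^2 = 1.17^2 = 1.3689
Step 3: db*^2 = (-0.66)^2 = 0.4356
Step 4: Sum = 0.5476 + 1.3689 + 0.4356 = 2.3521
Step 5: Delta E = sqrt(2.3521) = 1.53

1.53 Delta E


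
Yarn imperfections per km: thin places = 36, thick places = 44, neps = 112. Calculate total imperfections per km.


Formula: Total = thin places + thick places + neps
Total = 36 + 44 + 112
Total = 192 imperfections/km

192 imperfections/km


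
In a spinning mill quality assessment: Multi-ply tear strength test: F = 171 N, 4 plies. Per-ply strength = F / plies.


Formula: Per-ply strength = Total force / Number of plies
Per-ply = 171 N / 4
Per-ply = 42.75 N

42.75 N


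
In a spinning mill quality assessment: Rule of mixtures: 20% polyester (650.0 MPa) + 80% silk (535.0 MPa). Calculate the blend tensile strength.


Formula: Blend property = (fraction_A * property_A) + (fraction_B * property_B)
Step 1: Contribution A = 20/100 * 650.0 MPa = 130.0 MPa
Step 2: Contribution B = 80/100 * 535.0 MPa = 428.0 MPa
Step 3: Blend tensile strength = 130.0 + 428.0 = 558.0 MPa

558.0 MPa


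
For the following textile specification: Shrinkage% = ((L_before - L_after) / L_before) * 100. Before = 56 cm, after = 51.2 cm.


Formula: Shrinkage% = ((L_before - L_after) / L_before) * 100
Step 1: Shrinkage = 56 - 51.2 = 4.8 cm
Step 2: Shrinkage% = (4.8 / 56) * 100
Step 3: Shrinkage% = 0.085714 * 100 = 8.5714% ≈ 8.6%

8.6%


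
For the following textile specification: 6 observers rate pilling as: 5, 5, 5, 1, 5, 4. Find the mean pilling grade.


Formula: Mean = sum / count
Sum = 5 + 5 + 5 + 1 + 5 + 4 = 25
Mean = 25 / 6 = 4.2

4.2


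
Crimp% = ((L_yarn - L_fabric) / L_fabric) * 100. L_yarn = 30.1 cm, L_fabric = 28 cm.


Formula: Crimp% = ((L_yarn - L_fabric) / L_fabric) * 100
Step 1: Extension = 30.1 - 28 = 2.1 cm
Step 2: Crimp% = (2.1 / 28) * 100
Step 3: Crimp% = 0.075 * 100 = 7.5%

7.5%


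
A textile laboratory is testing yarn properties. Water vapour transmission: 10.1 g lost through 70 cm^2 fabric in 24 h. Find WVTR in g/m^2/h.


Formula: WVTR = mass_loss / (area * time)
Step 1: Convert area: 70 cm^2 = 0.007 m^2
Step 2: WVTR = 10.1 g / (0.007 m^2 * 24 h)
Step 3: WVTR = 10.1 / 0.168 = 60.1 g/m^2/h

60.1 g/m^2/h


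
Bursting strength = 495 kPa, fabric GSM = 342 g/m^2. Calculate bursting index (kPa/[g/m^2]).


Formula: Bursting Index = Bursting Strength / Fabric GSM
BI = 495 kPa / 342 g/m^2
BI = 1.447 kPa/(g/m^2)

1.447 kPa/(g/m^2)


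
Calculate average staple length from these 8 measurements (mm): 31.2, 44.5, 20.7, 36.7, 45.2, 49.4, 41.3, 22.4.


Formula: Mean = sum of lengths / count
Sum = 31.2 + 44.5 + 20.7 + 36.7 + 45.2 + 49.4 + 41.3 + 22.4
Sum = 291.4 mm
Mean = 291.4 / 8 = 36.43 mm

36.43 mm


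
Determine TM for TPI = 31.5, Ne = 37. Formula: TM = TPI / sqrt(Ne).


Formula: TM = TPI / sqrt(Ne)
Step 1: sqrt(Ne) = sqrt(37) = 6.0828
Step 2: TM = 31.5 / 6.0828 = 5.18

5.18 TM


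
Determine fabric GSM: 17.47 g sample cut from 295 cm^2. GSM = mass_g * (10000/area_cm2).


Formula: GSM = mass_g / area_m2
Step 1: Convert area: 295 cm^2 = 295 / 10000 = 0.0295 m^2
Step 2: GSM = 17.47 g / 0.0295 m^2 = 592.2 g/m^2

592.2 g/m^2


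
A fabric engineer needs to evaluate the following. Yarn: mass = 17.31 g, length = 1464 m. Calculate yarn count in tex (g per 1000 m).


Formula: Tex = (mass_g / length_m) * 1000
Substituting: Tex = (17.31 / 1464) * 1000
Intermediate: 17.31 / 1464 = 0.01182377 g/m
Tex = 0.01182377 * 1000 = 11.82 tex

11.82 tex


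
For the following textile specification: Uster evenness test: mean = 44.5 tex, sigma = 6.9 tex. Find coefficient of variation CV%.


Formula: CV% = (standard deviation / mean) * 100
Step 1: Ratio = 6.9 / 44.5 = 0.155056
Step 2: CV% = 0.155056 * 100 = 15.5056% ≈ 15.5%

15.5%


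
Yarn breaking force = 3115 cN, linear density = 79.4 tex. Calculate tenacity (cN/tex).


Formula: Tenacity = Breaking force / Linear density
Tenacity = 3115 cN / 79.4 tex
Tenacity = 39.23 cN/tex

39.23 cN/tex


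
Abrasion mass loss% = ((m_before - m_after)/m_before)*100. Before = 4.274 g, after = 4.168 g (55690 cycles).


Formula: Mass loss% = ((m_before - m_after) / m_before) * 100
Step 1: Mass loss = 4.274 - 4.168 = 0.106 g
Step 2: Ratio = 0.106 / 4.274 = 0.0248011
Step 3: Mass loss% = 0.0248011 * 100 = 2.48011% ≈ 2.48%

2.48%


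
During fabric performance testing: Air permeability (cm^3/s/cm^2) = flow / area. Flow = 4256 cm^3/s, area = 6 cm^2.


Formula: Air Permeability = Airflow / Test Area
AP = 4256 cm^3/s / 6 cm^2
AP = 709.3 cm^3/s/cm^2

709.3 cm^3/s/cm^2


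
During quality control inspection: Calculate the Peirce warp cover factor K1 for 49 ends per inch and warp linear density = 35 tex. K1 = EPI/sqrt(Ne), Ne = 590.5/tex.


Formula: K1 = EPI / sqrt(Ne), with Ne = 590.5 / tex_warp
Step 1: Ne = 590.5 / 35 = 16.871
Step 2: sqrt(Ne) = sqrt(16.871) = 4.1074
Step 3: K1 = 49 / 4.1074 = 11.9

11.9


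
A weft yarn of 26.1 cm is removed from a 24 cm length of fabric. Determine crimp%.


Formula: Crimp% = ((L_yarn - L_fabric) / L_fabric) * 100
Step 1: Extension = 26.1 - 24 = 2.1 cm
Step 2: Crimp% = (2.1 / 24) * 100
Step 3: Crimp% = 0.0875 * 100 = 8.75% ≈ 8.8%

8.8%


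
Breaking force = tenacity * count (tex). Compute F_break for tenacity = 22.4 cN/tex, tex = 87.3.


Formula: Breaking force = Tenacity * Linear density
F = 22.4 cN/tex * 87.3 tex
F = 1955.52 cN

1955.52 cN


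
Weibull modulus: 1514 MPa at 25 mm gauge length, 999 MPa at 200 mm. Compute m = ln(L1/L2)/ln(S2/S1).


Formula: m = ln(L1/L2) / ln(S2/S1)
Step 1: ln(L1/L2) = ln(25/200) = -2.07944
Step 2: S2/S1 = 999/1514 = 0.65984
Step 3: ln(S2/S1) = ln(0.65984) = -0.41576
Step 4: m = -2.07944 / -0.41576 = 5.00

5.00 (Weibull m)


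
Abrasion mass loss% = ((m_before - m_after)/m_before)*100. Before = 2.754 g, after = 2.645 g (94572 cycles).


Formula: Mass loss% = ((m_before - m_after) / m_before) * 100
Step 1: Mass loss = 2.754 - 2.645 = 0.109 g
Step 2: Ratio = 0.109 / 2.754 = 0.0395788
Step 3: Mass loss% = 0.0395788 * 100 = 3.95788% ≈ 3.96%

3.96%


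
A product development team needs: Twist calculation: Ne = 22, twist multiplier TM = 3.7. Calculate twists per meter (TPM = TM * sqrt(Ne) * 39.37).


Formula: TPM = TM * sqrt(Ne) * 39.37
Step 1: sqrt(Ne) = sqrt(22) = 4.6904
Step 2: TM * sqrt(Ne) = 3.7 * 4.6904 = 17.3545
Step 3: TPM = 17.3545 * 39.37 = 683 twists/m

683 twists/m


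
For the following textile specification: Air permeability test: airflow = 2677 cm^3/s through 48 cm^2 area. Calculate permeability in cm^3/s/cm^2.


Formula: Air Permeability = Airflow / Test Area
AP = 2677 cm^3/s / 48 cm^2
AP = 55.8 cm^3/s/cm^2

55.8 cm^3/s/cm^2


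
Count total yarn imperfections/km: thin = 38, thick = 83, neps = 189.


Formula: Total = thin places + thick places + neps
Total = 38 + 83 + 189
Total = 310 imperfections/km

310 imperfections/km


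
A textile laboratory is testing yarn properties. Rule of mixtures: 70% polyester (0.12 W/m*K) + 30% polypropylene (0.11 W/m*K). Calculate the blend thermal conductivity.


Formula: Blend property = (fraction_A * property_A) + (fraction_B * property_B)
Step 1: Contribution A = 70/100 * 0.12 W/m*K = 0.084 W/m*K
Step 2: Contribution B = 30/100 * 0.11 W/m*K = 0.033 W/m*K
Step 3: Blend thermal conductivity = 0.084 + 0.033 = 0.117 W/m*K

0.117 W/m*K


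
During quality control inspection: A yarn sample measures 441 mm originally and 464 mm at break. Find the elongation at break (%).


Formula: Elongation (%) = ((L_break - L0) / L0) * 100
Step 1: Extension = 464 - 441 = 23 mm
Step 2: Elongation = (23 / 441) * 100
Step 3: Elongation = 0.052154 * 100 = 5.2154% ≈ 5.2%

5.2%


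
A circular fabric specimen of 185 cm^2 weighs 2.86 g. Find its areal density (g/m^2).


Formula: GSM = mass_g / area_m2
Step 1: Convert area: 185 cm^2 = 185 / 10000 = 0.0185 m^2
Step 2: GSM = 2.86 g / 0.0185 m^2 = 154.6 g/m^2

154.6 g/m^2


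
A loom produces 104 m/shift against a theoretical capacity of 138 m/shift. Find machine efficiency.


Formula: Efficiency% = (Actual output / Theoretical output) * 100
Efficiency% = (104 / 138) * 100
Efficiency% = 0.753623 * 100 = 75.3623% ≈ 75.4%

75.4%


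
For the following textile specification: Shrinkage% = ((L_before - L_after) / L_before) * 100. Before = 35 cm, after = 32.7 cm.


Formula: Shrinkage% = ((L_before - L_after) / L_before) * 100
Step 1: Shrinkage = 35 - 32.7 = 2.3 cm
Step 2: Shrinkage% = (2.3 / 35) * 100
Step 3: Shrinkage% = 0.065714 * 100 = 6.5714% ≈ 6.6%

6.6%


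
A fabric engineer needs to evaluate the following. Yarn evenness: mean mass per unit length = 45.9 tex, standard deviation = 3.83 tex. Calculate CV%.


Formula: CV% = (standard deviation / mean) * 100
Step 1: Ratio = 3.83 / 45.9 = 0.083442
Step 2: CV% = 0.083442 * 100 = 8.3442% ≈ 8.3%

8.3%


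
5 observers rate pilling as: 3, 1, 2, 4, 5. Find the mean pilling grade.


Formula: Mean = sum / count
Sum = 3 + 1 + 2 + 4 + 5 = 15
Mean = 15 / 5 = 3.0

3.0


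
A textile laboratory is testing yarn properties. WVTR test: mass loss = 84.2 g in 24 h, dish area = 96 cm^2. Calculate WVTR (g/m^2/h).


Formula: WVTR = mass_loss / (area * time)
Step 1: Convert area: 96 cm^2 = 0.0096 m^2
Step 2: WVTR = 84.2 g / (0.0096 m^2 * 24 h)
Step 3: WVTR = 84.2 / 0.2304 = 365.5 g/m^2/h

365.5 g/m^2/h


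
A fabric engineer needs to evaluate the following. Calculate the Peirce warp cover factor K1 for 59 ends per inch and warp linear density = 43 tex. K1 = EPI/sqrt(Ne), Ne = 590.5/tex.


Formula: K1 = EPI / sqrt(Ne), with Ne = 590.5 / tex_warp
Step 1: Ne = 590.5 / 43 = 13.733
Step 2: sqrt(Ne) = sqrt(13.733) = 3.7058
Step 3: K1 = 59 / 3.7058 = 15.9

15.9


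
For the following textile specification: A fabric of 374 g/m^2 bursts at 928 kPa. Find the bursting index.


Formula: Bursting Index = Bursting Strength / Fabric GSM
BI = 928 kPa / 374 g/m^2
BI = 2.481 kPa/(g/m^2)

2.481 kPa/(g/m^2)


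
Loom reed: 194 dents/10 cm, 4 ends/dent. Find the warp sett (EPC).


Formula: EPC = (dents per 10 cm * ends per dent) / 10
Step 1: Total ends per 10 cm = 194 * 4 = 776
Step 2: EPC = 776 / 10 = 77.6 ends/cm

77.6 ends/cm


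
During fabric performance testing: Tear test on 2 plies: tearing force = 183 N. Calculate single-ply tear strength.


Formula: Per-ply strength = Total force / Number of plies
Per-ply = 183 N / 2
Per-ply = 91.5 N

91.5 N


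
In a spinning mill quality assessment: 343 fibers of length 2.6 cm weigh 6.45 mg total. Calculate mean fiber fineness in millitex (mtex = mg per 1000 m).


Formula: fineness (mtex) = mass (mg) / total length (km) = (mass_mg / total_length_m) * 1000
Step 1: Convert fiber length: 2.6 cm = 0.026 m
Step 2: Total fiber length = 343 * 0.026 = 8.918 m
Step 3: Linear density = 6.45 mg / 8.918 m = 0.7233 mg/m
Step 4: fineness = 0.7233 * 1000 = 723.3 mtex

723.3 mtex


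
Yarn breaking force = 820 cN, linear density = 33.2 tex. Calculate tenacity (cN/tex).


Formula: Tenacity = Breaking force / Linear density
Tenacity = 820 cN / 33.2 tex
Tenacity = 24.70 cN/tex

24.70 cN/tex


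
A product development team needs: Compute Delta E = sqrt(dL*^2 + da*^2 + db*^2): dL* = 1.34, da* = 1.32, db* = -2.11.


Formula: Delta E = sqrt(dL*^2 + da*^2 + db*^2)
Step 1: dL*^2 = 1.34^2 = 1.7956
Step 2: da*^2 = 1.32^2 = 1.7424
Step 3: db*^2 = (-2.11)^2 = 4.4521
Step 4: Sum = 1.7956 + 1.7424 + 4.4521 = 7.9901
Step 5: Delta E = sqrt(7.9901) = 2.83

2.83 Delta E


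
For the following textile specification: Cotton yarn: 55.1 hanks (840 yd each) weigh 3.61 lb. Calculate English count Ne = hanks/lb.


Formula: Ne = hanks / mass_lb
Substituting: Ne = 55.1 / 3.61
Ne = 15.3

15.3 Ne


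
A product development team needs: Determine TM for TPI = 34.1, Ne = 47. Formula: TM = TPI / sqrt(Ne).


Formula: TM = TPI / sqrt(Ne)
Step 1: sqrt(Ne) = sqrt(47) = 6.8557
Step 2: TM = 34.1 / 6.8557 = 4.97

4.97 TM


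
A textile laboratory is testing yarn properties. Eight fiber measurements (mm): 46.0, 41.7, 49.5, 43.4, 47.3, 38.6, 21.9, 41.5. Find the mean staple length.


Formula: Mean = sum of lengths / count
Sum = 46.0 + 41.7 + 49.5 + 43.4 + 47.3 + 38.6 + 21.9 + 41.5
Sum = 329.9 mm
Mean = 329.9 / 8 = 41.24 mm

41.24 mm


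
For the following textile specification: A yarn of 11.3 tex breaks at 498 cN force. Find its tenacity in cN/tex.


Formula: Tenacity = Breaking force / Linear density
Tenacity = 498 cN / 11.3 tex
Tenacity = 44.07 cN/tex

44.07 cN/tex


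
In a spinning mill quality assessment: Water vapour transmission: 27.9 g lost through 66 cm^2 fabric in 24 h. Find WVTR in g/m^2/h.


Formula: WVTR = mass_loss / (area * time)
Step 1: Convert area: 66 cm^2 = 0.0066 m^2
Step 2: WVTR = 27.9 g / (0.0066 m^2 * 24 h)
Step 3: WVTR = 27.9 / 0.1584 = 176.1 g/m^2/h

176.1 g/m^2/h


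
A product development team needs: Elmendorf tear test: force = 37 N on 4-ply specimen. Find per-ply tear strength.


Formula: Per-ply strength = Total force / Number of plies
Per-ply = 37 N / 4
Per-ply = 9.25 N

9.25 N


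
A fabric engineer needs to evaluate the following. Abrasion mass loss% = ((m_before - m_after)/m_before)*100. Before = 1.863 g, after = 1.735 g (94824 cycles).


Formula: Mass loss% = ((m_before - m_after) / m_before) * 100
Step 1: Mass loss = 1.863 - 1.735 = 0.128 g
Step 2: Ratio = 0.128 / 1.863 = 0.0687064
Step 3: Mass loss% = 0.0687064 * 100 = 6.87064% ≈ 6.87%

6.87%


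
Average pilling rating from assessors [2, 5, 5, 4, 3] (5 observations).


Formula: Mean = sum / count
Sum = 2 + 5 + 5 + 4 + 3 = 19
Mean = 19 / 5 = 3.8

3.8


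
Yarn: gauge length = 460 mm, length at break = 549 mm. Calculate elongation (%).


Formula: Elongation (%) = ((L_break - L0) / L0) * 100
Step 1: Extension = 549 - 460 = 89 mm
Step 2: Elongation = (89 / 460) * 100
Step 3: Elongation = 0.193478 * 100 = 19.3478% ≈ 19.3%

19.3%


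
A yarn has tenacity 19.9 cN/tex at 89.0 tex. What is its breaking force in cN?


Formula: Breaking force = Tenacity * Linear density
F = 19.9 cN/tex * 89.0 tex
F = 1771.10 cN

1771.10 cN


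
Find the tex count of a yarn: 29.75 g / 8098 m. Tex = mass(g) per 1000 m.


Formula: Tex = (mass_g / length_m) * 1000
Substituting: Tex = (29.75 / 8098) * 1000
Intermediate: 29.75 / 8098 = 0.00367375 g/m
Tex = 0.00367375 * 1000 = 3.67 tex

3.67 tex


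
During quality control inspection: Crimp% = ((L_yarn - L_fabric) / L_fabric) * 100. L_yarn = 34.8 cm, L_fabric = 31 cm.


Formula: Crimp% = ((L_yarn - L_fabric) / L_fabric) * 100
Step 1: Extension = 34.8 - 31 = 3.8 cm
Step 2: Crimp% = (3.8 / 31) * 100
Step 3: Crimp% = 0.122581 * 100 = 12.2581% ≈ 12.3%

12.3%


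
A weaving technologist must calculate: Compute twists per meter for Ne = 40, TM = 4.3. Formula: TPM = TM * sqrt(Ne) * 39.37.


Formula: TPM = TM * sqrt(Ne) * 39.37
Step 1: sqrt(Ne) = sqrt(40) = 6.3246
Step 2: TM * sqrt(Ne) = 4.3 * 6.3246 = 27.1958
Step 3: TPM = 27.1958 * 39.37 = 1071 twists/m

1071 twists/m


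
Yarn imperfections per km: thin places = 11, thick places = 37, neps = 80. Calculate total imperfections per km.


Formula: Total = thin places + thick places + neps
Total = 11 + 37 + 80
Total = 128 imperfections/km

128 imperfections/km


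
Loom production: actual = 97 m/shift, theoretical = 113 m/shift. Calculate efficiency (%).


Formula: Efficiency% = (Actual output / Theoretical output) * 100
Efficiency% = (97 / 113) * 100
Efficiency% = 0.858407 * 100 = 85.8407% ≈ 85.8%

85.8%


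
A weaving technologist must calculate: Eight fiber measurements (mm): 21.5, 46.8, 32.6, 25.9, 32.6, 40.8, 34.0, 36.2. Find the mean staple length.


Formula: Mean = sum of lengths / count
Sum = 21.5 + 46.8 + 32.6 + 25.9 + 32.6 + 40.8 + 34.0 + 36.2
Sum = 270.4 mm
Mean = 270.4 / 8 = 33.80 mm

33.80 mm


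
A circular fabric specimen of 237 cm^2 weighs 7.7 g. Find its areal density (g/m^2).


Formula: GSM = mass_g / area_m2
Step 1: Convert area: 237 cm^2 = 237 / 10000 = 0.0237 m^2
Step 2: GSM = 7.7 g / 0.0237 m^2 = 324.9 g/m^2

324.9 g/m^2


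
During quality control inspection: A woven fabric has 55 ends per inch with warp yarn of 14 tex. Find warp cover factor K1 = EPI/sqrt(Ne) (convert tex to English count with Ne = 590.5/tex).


Formula: K1 = EPI / sqrt(Ne), with Ne = 590.5 / tex_warp
Step 1: Ne = 590.5 / 14 = 42.179
Step 2: sqrt(Ne) = sqrt(42.179) = 6.4945
Step 3: K1 = 55 / 6.4945 = 8.5

8.5


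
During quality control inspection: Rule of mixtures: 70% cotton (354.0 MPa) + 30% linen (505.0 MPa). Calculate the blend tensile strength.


Formula: Blend property = (fraction_A * property_A) + (fraction_B * property_B)
Step 1: Contribution A = 70/100 * 354.0 MPa = 247.8 MPa
Step 2: Contribution B = 30/100 * 505.0 MPa = 151.5 MPa
Step 3: Blend tensile strength = 247.8 + 151.5 = 399.3 MPa

399.3 MPa


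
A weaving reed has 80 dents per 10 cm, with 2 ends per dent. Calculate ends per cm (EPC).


Formula: EPC = (dents per 10 cm * ends per dent) / 10
Step 1: Total ends per 10 cm = 80 * 2 = 160
Step 2: EPC = 160 / 10 = 16.0 ends/cm

16.0 ends/cm


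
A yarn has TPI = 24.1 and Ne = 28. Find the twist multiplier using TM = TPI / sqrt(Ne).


Formula: TM = TPI / sqrt(Ne)
Step 1: sqrt(Ne) = sqrt(28) = 5.2915
Step 2: TM = 24.1 / 5.2915 = 4.55

4.55 TM


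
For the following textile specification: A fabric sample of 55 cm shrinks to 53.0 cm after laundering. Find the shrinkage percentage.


Formula: Shrinkage% = ((L_before - L_after) / L_before) * 100
Step 1: Shrinkage = 55 - 53.0 = 2.0 cm
Step 2: Shrinkage% = (2.0 / 55) * 100
Step 3: Shrinkage% = 0.036364 * 100 = 3.6364% ≈ 3.6%

3.6%


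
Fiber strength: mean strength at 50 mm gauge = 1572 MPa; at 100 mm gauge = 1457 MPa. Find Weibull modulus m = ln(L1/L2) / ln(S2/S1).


Formula: m = ln(L1/L2) / ln(S2/S1)
Step 1: ln(L1/L2) = ln(50/100) = -0.69315
Step 2: S2/S1 = 1457/1572 = 0.92684
Step 3: ln(S2/S1) = ln(0.92684) = -0.07597
Step 4: m = -0.69315 / -0.07597 = 9.12

9.12 (Weibull m)


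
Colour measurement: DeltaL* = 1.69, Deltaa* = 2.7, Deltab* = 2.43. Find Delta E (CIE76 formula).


Formula: Delta E = sqrt(dL*^2 + da*^2 + db*^2)
Step 1: dL*^2 = 1.69^2 = 2.8561
Step 2: da*^2 = 2.7^2 = 7.29
Step 3: db*^2 = 2.43^2 = 5.9049
Step 4: Sum = 2.8561 + 7.29 + 5.9049 = 16.051
Step 5: Delta E = sqrt(16.051) = 4.01

4.01 Delta E


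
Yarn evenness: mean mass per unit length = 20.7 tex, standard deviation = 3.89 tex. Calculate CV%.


Formula: CV% = (standard deviation / mean) * 100
Step 1: Ratio = 3.89 / 20.7 = 0.187923
Step 2: CV% = 0.187923 * 100 = 18.7923% ≈ 18.8%

18.8%


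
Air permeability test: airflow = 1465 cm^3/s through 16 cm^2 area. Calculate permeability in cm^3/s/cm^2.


Formula: Air Permeability = Airflow / Test Area
AP = 1465 cm^3/s / 16 cm^2
AP = 91.6 cm^3/s/cm^2

91.6 cm^3/s/cm^2


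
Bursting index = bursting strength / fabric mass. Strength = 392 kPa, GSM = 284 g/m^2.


Formula: Bursting Index = Bursting Strength / Fabric GSM
BI = 392 kPa / 284 g/m^2
BI = 1.380 kPa/(g/m^2)

1.380 kPa/(g/m^2)


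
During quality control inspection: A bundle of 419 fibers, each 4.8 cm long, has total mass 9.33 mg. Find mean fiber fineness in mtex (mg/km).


Formula: fineness (mtex) = mass (mg) / total length (km) = (mass_mg / total_length_m) * 1000
Step 1: Convert fiber length: 4.8 cm = 0.048 m
Step 2: Total fiber length = 419 * 0.048 = 20.112 m
Step 3: Linear density = 9.33 mg / 20.112 m = 0.4639 mg/m
Step 4: fineness = 0.4639 * 1000 = 463.9 mtex

463.9 mtex


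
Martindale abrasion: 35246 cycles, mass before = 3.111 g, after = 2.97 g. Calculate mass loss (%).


Formula: Mass loss% = ((m_before - m_after) / m_before) * 100
Step 1: Mass loss = 3.111 - 2.97 = 0.141 g
Step 2: Ratio = 0.141 / 3.111 = 0.045323
Step 3: Mass loss% = 0.045323 * 100 = 4.5323% ≈ 4.53%

4.53%


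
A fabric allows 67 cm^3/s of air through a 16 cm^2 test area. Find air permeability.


Formula: Air Permeability = Airflow / Test Area
AP = 67 cm^3/s / 16 cm^2
AP = 4.2 cm^3/s/cm^2

4.2 cm^3/s/cm^2


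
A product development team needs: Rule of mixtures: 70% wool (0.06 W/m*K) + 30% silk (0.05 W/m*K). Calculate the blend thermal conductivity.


Formula: Blend property = (fraction_A * property_A) + (fraction_B * property_B)
Step 1: Contribution A = 70/100 * 0.06 W/m*K = 0.042 W/m*K
Step 2: Contribution B = 30/100 * 0.05 W/m*K = 0.015 W/m*K
Step 3: Blend thermal conductivity = 0.042 + 0.015 = 0.057 W/m*K

0.057 W/m*K


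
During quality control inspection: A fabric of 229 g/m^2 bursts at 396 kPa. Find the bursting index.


Formula: Bursting Index = Bursting Strength / Fabric GSM
BI = 396 kPa / 229 g/m^2
BI = 1.729 kPa/(g/m^2)

1.729 kPa/(g/m^2)


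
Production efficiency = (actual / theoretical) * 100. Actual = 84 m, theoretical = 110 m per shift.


Formula: Efficiency% = (Actual output / Theoretical output) * 100
Efficiency% = (84 / 110) * 100
Efficiency% = 0.763636 * 100 = 76.3636% ≈ 76.4%

76.4%


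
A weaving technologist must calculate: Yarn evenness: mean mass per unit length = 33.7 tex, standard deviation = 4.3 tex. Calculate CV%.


Formula: CV% = (standard deviation / mean) * 100
Step 1: Ratio = 4.3 / 33.7 = 0.127596
Step 2: CV% = 0.127596 * 100 = 12.7596% ≈ 12.8%

12.8%


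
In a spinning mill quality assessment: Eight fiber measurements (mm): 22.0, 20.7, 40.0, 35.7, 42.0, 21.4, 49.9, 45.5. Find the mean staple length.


Formula: Mean = sum of lengths / count
Sum = 22.0 + 20.7 + 40.0 + 35.7 + 42.0 + 21.4 + 49.9 + 45.5
Sum = 277.2 mm
Mean = 277.2 / 8 = 34.65 mm

34.65 mm


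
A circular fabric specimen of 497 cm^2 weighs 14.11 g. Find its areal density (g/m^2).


Formula: GSM = mass_g / area_m2
Step 1: Convert area: 497 cm^2 = 497 / 10000 = 0.0497 m^2
Step 2: GSM = 14.11 g / 0.0497 m^2 = 283.9 g/m^2

283.9 g/m^2


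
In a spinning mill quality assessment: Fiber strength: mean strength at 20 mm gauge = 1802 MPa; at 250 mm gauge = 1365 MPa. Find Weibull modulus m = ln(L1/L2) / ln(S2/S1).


Formula: m = ln(L1/L2) / ln(S2/S1)
Step 1: ln(L1/L2) = ln(20/250) = -2.52573
Step 2: S2/S1 = 1365/1802 = 0.75749
Step 3: ln(S2/S1) = ln(0.75749) = -0.27774
Step 4: m = -2.52573 / -0.27774 = 9.09

9.09 (Weibull m)


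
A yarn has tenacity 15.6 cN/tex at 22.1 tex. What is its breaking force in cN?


Formula: Breaking force = Tenacity * Linear density
F = 15.6 cN/tex * 22.1 tex
F = 344.76 cN

344.76 cN


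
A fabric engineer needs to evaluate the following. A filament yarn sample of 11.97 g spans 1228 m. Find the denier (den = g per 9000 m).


Formula: den = (mass_g / length_m) * 9000
Substituting: den = (11.97 / 1228) * 9000
Intermediate: 11.97 / 1228 = 0.00974756 g/m
den = 0.00974756 * 9000 = 87.7 denier

87.7 denier


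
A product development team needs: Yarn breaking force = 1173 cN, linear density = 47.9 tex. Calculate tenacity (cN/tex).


Formula: Tenacity = Breaking force / Linear density
Tenacity = 1173 cN / 47.9 tex
Tenacity = 24.49 cN/tex

24.49 cN/tex


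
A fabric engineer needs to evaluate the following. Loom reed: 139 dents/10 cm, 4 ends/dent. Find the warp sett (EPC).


Formula: EPC = (dents per 10 cm * ends per dent) / 10
Step 1: Total ends per 10 cm = 139 * 4 = 556
Step 2: EPC = 556 / 10 = 55.6 ends/cm

55.6 ends/cm


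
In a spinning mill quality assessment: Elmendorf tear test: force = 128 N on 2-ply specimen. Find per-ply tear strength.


Formula: Per-ply strength = Total force / Number of plies
Per-ply = 128 N / 2
Per-ply = 64 N

64 N


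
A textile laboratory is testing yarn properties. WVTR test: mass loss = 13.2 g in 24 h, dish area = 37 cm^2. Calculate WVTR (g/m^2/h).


Formula: WVTR = mass_loss / (area * time)
Step 1: Convert area: 37 cm^2 = 0.0037 m^2
Step 2: WVTR = 13.2 g / (0.0037 m^2 * 24 h)
Step 3: WVTR = 13.2 / 0.0888 = 148.6 g/m^2/h

148.6 g/m^2/h


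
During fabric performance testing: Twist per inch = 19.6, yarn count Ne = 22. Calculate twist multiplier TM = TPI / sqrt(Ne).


Formula: TM = TPI / sqrt(Ne)
Step 1: sqrt(Ne) = sqrt(22) = 4.6904
Step 2: TM = 19.6 / 4.6904 = 4.18

4.18 TM


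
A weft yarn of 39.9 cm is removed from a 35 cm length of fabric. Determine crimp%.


Formula: Crimp% = ((L_yarn - L_fabric) / L_fabric) * 100
Step 1: Extension = 39.9 - 35 = 4.9 cm
Step 2: Crimp% = (4.9 / 35) * 100
Step 3: Crimp% = 0.14 * 100 = 14.0%

14.0%


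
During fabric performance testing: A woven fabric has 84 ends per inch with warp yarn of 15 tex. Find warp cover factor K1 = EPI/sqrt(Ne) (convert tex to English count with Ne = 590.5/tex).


Formula: K1 = EPI / sqrt(Ne), with Ne = 590.5 / tex_warp
Step 1: Ne = 590.5 / 15 = 39.367
Step 2: sqrt(Ne) = sqrt(39.367) = 6.2743
Step 3: K1 = 84 / 6.2743 = 13.4

13.4


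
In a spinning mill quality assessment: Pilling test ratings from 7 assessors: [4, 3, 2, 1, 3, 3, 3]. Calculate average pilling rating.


Formula: Mean = sum / count
Sum = 4 + 3 + 2 + 1 + 3 + 3 + 3 = 19
Mean = 19 / 7 = 2.7

2.7


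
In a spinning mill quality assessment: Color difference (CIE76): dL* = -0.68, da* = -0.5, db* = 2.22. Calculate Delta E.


Formula: Delta E = sqrt(dL*^2 + da*^2 + db*^2)
Step 1: dL*^2 = (-0.68)^2 = 0.4624
Step 2: da*^2 = (-0.5)^2 = 0.25
Step 3: db*^2 = 2.22^2 = 4.9284
Step 4: Sum = 0.4624 + 0.25 + 4.9284 = 5.6408
Step 5: Delta E = sqrt(5.6408) = 2.38

2.38 Delta E


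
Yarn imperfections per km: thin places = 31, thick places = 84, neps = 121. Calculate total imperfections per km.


Formula: Total = thin places + thick places + neps
Total = 31 + 84 + 121
Total = 236 imperfections/km

236 imperfections/km


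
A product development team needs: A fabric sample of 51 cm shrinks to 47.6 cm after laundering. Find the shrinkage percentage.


Formula: Shrinkage% = ((L_before - L_after) / L_before) * 100
Step 1: Shrinkage = 51 - 47.6 = 3.4 cm
Step 2: Shrinkage% = (3.4 / 51) * 100
Step 3: Shrinkage% = 0.066667 * 100 = 6.6667% ≈ 6.7%

6.7%


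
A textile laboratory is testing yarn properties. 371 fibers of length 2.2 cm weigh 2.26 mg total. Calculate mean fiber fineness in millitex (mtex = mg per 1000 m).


Formula: fineness (mtex) = mass (mg) / total length (km) = (mass_mg / total_length_m) * 1000
Step 1: Convert fiber length: 2.2 cm = 0.022 m
Step 2: Total fiber length = 371 * 0.022 = 8.162 m
Step 3: Linear density = 2.26 mg / 8.162 m = 0.2769 mg/m
Step 4: fineness = 0.2769 * 1000 = 276.9 mtex

276.9 mtex


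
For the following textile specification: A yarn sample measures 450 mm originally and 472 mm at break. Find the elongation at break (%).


Formula: Elongation (%) = ((L_break - L0) / L0) * 100
Step 1: Extension = 472 - 450 = 22 mm
Step 2: Elongation = (22 / 450) * 100
Step 3: Elongation = 0.048889 * 100 = 4.8889% ≈ 4.9%

4.9%
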